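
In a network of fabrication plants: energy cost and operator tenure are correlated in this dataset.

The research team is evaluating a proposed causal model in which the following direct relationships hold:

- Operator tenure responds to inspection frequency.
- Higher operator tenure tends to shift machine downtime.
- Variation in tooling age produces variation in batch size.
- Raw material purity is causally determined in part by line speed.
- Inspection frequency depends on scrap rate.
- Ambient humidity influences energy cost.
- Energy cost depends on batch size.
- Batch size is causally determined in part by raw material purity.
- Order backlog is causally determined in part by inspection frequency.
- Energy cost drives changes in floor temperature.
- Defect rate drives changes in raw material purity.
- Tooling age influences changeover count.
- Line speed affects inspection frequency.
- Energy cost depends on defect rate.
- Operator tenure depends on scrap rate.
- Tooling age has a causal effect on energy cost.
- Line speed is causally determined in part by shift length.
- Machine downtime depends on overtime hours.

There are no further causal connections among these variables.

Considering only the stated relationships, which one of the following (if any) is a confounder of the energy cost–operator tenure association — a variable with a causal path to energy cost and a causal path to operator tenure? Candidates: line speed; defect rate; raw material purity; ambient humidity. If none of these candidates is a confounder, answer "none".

line speed

Line speed causes energy cost (line speed → raw material purity → batch size → energy cost) and also causes operator tenure (line speed → inspection frequency → operator tenure); it is a common cause of both.
Each of the other candidates lacks a causal path to at least one of energy cost and operator tenure, so they do not confound the relationship.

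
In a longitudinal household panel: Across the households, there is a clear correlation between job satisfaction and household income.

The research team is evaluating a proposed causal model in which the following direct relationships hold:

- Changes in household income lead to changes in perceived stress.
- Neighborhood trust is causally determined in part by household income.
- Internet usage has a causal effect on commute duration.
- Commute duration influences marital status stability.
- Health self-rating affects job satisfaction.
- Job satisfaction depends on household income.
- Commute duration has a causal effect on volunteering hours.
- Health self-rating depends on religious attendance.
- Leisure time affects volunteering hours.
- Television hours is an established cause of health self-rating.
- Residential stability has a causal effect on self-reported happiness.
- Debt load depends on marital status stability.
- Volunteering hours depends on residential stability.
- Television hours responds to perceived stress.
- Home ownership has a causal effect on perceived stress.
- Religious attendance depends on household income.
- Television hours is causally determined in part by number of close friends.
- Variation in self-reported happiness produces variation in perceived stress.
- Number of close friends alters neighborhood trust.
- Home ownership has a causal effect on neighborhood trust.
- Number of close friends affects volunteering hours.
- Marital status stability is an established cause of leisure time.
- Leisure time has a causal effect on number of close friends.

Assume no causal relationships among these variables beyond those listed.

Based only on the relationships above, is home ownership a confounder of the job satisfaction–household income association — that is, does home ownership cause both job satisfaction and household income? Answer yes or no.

Home ownership has no stated causal path to household income. A confounder must cause both variables, so home ownership does not qualify.

no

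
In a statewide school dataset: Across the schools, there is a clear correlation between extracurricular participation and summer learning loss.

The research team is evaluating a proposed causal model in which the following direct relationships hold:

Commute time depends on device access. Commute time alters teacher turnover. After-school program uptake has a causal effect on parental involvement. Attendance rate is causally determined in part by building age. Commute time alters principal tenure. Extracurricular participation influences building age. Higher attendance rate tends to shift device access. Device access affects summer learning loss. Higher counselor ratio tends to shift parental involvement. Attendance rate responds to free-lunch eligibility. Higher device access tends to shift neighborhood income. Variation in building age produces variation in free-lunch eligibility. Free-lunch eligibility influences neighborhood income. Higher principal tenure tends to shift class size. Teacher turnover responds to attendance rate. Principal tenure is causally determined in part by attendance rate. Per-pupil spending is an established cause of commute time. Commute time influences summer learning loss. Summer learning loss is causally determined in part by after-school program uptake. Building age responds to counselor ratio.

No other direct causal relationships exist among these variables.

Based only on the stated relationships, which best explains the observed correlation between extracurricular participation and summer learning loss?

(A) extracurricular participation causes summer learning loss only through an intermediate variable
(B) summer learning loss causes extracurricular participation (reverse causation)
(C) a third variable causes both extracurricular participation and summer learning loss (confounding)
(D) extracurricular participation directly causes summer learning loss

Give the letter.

Extracurricular participation reaches summer learning loss through extracurricular participation → building age → attendance rate → device access → summer learning loss — an indirect causal chain with no direct extracurricular participation → summer learning loss link. No variable causes both extracurricular participation and summer learning loss, so confounding is ruled out; the effect is mediated.

A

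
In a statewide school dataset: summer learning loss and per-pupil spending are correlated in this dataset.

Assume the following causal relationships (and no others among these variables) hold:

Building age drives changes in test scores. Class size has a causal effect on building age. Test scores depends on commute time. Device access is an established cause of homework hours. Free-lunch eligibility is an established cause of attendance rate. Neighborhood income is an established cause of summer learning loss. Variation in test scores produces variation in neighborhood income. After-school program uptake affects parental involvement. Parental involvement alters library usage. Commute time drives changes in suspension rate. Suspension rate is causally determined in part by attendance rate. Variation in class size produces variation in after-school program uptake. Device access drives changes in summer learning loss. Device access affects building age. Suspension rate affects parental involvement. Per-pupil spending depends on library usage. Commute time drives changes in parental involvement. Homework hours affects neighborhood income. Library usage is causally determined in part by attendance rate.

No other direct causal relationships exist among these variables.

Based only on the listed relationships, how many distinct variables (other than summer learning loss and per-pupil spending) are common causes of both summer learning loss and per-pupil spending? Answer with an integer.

2

The common causes are: class size (to summer learning loss via class size → building age → test scores → neighborhood income → summer learning loss; to per-pupil spending via class size → after-school program uptake → parental involvement → library usage → per-pupil spending); commute time (to summer learning loss via commute time → test scores → neighborhood income → summer learning loss; to per-pupil spending via commute time → parental involvement → library usage → per-pupil spending).
Every other variable lacks a causal path to at least one of summer learning loss and per-pupil spending.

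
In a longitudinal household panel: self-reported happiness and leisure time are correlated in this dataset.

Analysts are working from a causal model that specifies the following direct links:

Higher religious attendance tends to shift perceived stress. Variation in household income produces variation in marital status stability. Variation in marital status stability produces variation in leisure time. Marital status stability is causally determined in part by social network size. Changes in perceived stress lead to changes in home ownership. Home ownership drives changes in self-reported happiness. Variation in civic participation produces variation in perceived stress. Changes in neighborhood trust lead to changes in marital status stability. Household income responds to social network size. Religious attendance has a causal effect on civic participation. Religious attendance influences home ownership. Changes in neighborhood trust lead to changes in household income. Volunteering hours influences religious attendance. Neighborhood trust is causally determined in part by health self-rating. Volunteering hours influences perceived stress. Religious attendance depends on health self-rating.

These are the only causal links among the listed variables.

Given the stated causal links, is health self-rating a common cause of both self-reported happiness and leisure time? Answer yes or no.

yes

Health self-rating has a causal path to self-reported happiness (health self-rating → religious attendance → home ownership → self-reported happiness) and to leisure time (health self-rating → neighborhood trust → marital status stability → leisure time), so it is a common cause of both — a confounder.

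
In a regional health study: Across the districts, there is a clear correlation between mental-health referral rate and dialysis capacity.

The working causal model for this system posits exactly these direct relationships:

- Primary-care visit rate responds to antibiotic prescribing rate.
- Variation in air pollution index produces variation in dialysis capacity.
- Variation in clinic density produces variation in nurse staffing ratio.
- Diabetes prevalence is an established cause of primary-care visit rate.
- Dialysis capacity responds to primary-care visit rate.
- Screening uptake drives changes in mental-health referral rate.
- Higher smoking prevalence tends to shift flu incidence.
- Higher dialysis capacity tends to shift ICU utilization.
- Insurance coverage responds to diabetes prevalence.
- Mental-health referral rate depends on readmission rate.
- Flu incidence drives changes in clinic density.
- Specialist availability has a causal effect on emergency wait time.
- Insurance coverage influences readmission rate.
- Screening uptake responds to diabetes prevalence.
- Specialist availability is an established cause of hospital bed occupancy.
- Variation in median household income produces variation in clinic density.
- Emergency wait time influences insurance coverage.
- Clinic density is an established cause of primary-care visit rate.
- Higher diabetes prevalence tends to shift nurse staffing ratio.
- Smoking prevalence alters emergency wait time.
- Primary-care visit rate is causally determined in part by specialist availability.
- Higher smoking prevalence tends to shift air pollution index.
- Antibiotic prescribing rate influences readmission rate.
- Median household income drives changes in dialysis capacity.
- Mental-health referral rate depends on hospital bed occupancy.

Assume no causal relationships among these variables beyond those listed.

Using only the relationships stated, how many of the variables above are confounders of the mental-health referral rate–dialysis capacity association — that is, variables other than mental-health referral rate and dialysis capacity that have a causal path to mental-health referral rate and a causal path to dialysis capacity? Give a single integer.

The common causes are: antibiotic prescribing rate (to mental-health referral rate via antibiotic prescribing rate → readmission rate → mental-health referral rate; to dialysis capacity via antibiotic prescribing rate → primary-care visit rate → dialysis capacity); diabetes prevalence (to mental-health referral rate via diabetes prevalence → screening uptake → mental-health referral rate; to dialysis capacity via diabetes prevalence → primary-care visit rate → dialysis capacity); smoking prevalence (to mental-health referral rate via smoking prevalence → emergency wait time → insurance coverage → readmission rate → mental-health referral rate; to dialysis capacity via smoking prevalence → air pollution index → dialysis capacity); specialist availability (to mental-health referral rate via specialist availability → hospital bed occupancy → mental-health referral rate; to dialysis capacity via specialist availability → primary-care visit rate → dialysis capacity).
Every other variable lacks a causal path to at least one of mental-health referral rate and dialysis capacity.

4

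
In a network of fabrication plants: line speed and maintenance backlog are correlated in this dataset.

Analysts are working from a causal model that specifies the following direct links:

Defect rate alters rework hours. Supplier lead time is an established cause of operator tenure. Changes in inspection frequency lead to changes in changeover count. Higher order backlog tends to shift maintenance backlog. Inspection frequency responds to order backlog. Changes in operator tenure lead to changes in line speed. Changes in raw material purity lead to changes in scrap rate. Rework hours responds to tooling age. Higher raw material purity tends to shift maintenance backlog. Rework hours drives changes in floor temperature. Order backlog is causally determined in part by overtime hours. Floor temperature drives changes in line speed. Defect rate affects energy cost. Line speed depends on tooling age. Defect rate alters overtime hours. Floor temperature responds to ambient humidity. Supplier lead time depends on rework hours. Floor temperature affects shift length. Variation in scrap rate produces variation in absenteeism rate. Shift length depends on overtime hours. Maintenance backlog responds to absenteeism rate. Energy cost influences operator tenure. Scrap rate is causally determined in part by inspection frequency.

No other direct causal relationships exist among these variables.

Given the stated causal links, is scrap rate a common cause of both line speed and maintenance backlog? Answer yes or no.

no

Scrap rate has no stated causal path to line speed. A confounder must cause both variables, so scrap rate does not qualify.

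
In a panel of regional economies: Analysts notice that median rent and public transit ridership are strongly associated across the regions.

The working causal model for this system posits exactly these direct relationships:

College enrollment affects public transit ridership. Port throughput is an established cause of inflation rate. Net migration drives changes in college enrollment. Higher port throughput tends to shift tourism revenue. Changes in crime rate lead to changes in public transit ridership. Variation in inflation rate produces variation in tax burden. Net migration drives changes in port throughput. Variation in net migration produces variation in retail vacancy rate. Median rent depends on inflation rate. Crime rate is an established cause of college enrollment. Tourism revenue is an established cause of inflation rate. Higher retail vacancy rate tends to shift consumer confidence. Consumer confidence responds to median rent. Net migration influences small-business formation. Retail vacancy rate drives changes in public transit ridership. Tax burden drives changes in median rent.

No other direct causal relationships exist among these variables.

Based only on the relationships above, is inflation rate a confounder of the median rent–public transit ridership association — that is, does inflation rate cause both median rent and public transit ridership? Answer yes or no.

Inflation rate has no stated causal path to public transit ridership. A confounder must cause both variables, so inflation rate does not qualify.

no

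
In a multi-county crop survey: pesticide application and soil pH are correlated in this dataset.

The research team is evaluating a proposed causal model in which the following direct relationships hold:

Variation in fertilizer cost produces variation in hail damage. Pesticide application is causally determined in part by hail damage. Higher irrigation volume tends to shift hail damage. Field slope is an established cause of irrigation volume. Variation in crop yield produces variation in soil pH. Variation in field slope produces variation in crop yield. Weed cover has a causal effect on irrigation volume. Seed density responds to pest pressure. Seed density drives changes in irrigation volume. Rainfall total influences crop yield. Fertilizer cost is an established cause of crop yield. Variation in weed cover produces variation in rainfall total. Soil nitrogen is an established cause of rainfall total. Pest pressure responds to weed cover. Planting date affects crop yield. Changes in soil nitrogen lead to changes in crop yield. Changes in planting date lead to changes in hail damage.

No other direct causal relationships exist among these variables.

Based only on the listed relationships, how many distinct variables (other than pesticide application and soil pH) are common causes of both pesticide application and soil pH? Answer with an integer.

The common causes are: fertilizer cost (to pesticide application via fertilizer cost → hail damage → pesticide application; to soil pH via fertilizer cost → crop yield → soil pH); field slope (to pesticide application via field slope → irrigation volume → hail damage → pesticide application; to soil pH via field slope → crop yield → soil pH); planting date (to pesticide application via planting date → hail damage → pesticide application; to soil pH via planting date → crop yield → soil pH); weed cover (to pesticide application via weed cover → irrigation volume → hail damage → pesticide application; to soil pH via weed cover → rainfall total → crop yield → soil pH).
Every other variable lacks a causal path to at least one of pesticide application and soil pH.

4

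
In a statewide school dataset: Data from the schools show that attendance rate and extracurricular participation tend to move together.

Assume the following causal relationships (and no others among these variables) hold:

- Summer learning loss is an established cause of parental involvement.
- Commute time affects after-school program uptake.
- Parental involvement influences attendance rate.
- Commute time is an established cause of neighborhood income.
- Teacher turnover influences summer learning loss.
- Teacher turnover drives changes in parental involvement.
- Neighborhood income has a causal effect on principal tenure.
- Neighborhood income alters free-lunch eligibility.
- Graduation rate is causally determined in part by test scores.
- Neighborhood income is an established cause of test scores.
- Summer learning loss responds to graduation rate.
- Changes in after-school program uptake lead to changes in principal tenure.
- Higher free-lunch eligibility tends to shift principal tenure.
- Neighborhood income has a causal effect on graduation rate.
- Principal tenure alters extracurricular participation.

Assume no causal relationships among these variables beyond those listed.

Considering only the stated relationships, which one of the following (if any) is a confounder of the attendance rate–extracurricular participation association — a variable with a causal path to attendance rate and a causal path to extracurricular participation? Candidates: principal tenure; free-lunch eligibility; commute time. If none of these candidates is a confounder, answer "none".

Commute time causes attendance rate (commute time → neighborhood income → graduation rate → summer learning loss → parental involvement → attendance rate) and also causes extracurricular participation (commute time → neighborhood income → principal tenure → extracurricular participation); it is a common cause of both.
Each of the other candidates lacks a causal path to at least one of attendance rate and extracurricular participation, so they do not confound the relationship.

commute time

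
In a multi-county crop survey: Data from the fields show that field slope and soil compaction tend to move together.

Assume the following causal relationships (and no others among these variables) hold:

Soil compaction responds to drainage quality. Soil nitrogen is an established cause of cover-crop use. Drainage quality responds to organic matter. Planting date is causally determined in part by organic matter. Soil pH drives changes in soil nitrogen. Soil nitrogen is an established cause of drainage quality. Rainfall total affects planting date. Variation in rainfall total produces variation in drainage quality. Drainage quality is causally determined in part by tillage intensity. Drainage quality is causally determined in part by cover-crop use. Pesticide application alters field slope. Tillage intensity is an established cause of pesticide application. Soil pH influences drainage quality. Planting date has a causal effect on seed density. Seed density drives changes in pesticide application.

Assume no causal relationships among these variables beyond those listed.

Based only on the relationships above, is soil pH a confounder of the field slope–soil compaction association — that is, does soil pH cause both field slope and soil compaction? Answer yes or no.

no

Soil pH has no stated causal path to field slope. A confounder must cause both variables, so soil pH does not qualify.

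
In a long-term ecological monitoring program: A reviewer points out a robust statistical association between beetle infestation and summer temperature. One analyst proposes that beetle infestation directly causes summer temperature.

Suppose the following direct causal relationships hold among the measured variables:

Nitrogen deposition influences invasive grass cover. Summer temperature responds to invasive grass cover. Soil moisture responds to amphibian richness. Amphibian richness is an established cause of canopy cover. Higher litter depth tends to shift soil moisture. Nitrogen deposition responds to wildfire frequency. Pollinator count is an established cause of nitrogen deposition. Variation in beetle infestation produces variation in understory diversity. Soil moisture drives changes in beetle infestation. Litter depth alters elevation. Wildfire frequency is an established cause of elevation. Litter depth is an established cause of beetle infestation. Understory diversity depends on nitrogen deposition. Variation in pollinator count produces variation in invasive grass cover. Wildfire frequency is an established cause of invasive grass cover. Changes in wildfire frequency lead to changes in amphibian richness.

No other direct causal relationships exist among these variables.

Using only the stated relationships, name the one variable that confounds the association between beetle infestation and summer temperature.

wildfire frequency

Wildfire frequency has a causal path to beetle infestation (wildfire frequency → amphibian richness → soil moisture → beetle infestation) and a separate causal path to summer temperature (wildfire frequency → invasive grass cover → summer temperature), so it is a common cause of both.
No stated relationship gives beetle infestation a causal route to summer temperature, so the correlation is explained by the shared upstream cause rather than a direct effect.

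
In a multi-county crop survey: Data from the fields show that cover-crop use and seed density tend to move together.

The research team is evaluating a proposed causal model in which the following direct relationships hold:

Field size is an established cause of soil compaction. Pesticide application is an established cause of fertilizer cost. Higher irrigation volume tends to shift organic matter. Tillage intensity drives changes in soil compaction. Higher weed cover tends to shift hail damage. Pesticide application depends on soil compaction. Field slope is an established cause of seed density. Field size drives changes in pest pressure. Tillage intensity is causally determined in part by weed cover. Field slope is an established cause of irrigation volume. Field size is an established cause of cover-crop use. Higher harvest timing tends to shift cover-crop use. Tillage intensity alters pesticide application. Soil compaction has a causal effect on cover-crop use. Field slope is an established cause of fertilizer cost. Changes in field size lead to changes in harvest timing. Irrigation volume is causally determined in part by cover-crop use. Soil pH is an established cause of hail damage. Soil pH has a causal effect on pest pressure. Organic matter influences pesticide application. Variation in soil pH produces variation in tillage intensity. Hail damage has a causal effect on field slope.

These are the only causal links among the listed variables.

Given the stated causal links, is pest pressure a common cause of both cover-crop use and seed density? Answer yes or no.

no

Pest pressure has no stated causal path to either cover-crop use or seed density. A confounder must cause both variables, so pest pressure does not qualify.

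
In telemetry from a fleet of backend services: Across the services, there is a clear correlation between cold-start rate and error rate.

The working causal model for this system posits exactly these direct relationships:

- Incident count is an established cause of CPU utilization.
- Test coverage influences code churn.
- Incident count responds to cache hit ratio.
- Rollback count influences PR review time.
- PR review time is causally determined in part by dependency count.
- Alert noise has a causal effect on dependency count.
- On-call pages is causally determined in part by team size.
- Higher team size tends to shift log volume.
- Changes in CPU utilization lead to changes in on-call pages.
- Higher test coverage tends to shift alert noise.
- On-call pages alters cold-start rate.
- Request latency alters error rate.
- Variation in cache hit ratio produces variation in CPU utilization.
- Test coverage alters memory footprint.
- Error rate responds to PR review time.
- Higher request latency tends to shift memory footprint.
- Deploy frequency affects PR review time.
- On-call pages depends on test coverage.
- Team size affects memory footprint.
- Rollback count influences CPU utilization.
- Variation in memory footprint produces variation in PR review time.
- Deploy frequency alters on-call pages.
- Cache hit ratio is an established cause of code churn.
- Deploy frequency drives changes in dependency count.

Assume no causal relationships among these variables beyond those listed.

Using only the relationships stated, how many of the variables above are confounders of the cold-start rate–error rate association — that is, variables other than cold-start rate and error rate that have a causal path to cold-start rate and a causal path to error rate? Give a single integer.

4

The common causes are: deploy frequency (to cold-start rate via deploy frequency → on-call pages → cold-start rate; to error rate via deploy frequency → PR review time → error rate); rollback count (to cold-start rate via rollback count → CPU utilization → on-call pages → cold-start rate; to error rate via rollback count → PR review time → error rate); team size (to cold-start rate via team size → on-call pages → cold-start rate; to error rate via team size → memory footprint → PR review time → error rate); test coverage (to cold-start rate via test coverage → on-call pages → cold-start rate; to error rate via test coverage → memory footprint → PR review time → error rate).
Every other variable lacks a causal path to at least one of cold-start rate and error rate.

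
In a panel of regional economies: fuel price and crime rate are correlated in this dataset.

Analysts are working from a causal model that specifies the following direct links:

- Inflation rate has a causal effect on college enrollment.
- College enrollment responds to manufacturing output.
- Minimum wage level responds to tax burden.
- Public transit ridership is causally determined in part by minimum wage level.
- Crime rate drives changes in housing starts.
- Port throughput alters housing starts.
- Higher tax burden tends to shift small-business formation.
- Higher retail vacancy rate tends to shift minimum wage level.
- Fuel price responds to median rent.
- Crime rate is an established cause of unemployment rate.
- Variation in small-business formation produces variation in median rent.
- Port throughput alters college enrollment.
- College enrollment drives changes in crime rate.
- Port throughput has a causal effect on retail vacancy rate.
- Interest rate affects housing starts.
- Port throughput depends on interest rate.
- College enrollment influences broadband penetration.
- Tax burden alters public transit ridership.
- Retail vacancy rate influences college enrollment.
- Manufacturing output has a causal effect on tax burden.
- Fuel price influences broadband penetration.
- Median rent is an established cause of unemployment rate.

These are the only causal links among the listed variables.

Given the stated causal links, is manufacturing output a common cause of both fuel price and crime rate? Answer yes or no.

Manufacturing output has a causal path to fuel price (manufacturing output → tax burden → small-business formation → median rent → fuel price) and to crime rate (manufacturing output → college enrollment → crime rate), so it is a common cause of both — a confounder.

yes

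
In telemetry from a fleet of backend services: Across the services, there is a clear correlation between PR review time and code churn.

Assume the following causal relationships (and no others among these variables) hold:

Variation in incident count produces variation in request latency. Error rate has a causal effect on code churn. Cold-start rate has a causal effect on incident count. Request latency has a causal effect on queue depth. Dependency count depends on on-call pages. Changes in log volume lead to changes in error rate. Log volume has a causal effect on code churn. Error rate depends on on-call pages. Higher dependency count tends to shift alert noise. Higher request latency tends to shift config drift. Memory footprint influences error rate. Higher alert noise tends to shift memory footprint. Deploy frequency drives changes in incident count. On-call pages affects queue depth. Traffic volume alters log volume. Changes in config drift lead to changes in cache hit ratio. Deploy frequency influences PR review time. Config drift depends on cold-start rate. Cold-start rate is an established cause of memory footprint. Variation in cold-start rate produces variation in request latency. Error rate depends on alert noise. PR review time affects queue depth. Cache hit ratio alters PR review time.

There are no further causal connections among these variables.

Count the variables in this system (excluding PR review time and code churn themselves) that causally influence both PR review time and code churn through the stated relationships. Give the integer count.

The common causes are: cold-start rate (to PR review time via cold-start rate → config drift → cache hit ratio → PR review time; to code churn via cold-start rate → memory footprint → error rate → code churn).
Every other variable lacks a causal path to at least one of PR review time and code churn.

1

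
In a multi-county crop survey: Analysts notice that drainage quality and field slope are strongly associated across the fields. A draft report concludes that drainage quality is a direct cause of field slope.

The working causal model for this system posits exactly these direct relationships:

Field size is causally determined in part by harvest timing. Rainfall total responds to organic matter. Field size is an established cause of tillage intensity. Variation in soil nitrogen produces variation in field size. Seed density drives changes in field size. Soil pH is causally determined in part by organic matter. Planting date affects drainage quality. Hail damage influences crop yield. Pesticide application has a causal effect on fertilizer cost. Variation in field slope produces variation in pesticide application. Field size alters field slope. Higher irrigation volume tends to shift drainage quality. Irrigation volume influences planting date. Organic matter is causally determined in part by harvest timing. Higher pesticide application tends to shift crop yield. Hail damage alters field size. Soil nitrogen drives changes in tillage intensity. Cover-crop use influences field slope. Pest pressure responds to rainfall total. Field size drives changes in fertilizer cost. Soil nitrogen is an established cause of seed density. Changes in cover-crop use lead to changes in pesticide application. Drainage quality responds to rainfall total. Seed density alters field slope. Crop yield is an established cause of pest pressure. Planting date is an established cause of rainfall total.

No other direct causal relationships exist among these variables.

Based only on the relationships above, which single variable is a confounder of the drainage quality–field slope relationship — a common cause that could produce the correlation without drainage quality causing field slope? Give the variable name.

harvest timing

Harvest timing has a causal path to drainage quality (harvest timing → organic matter → rainfall total → drainage quality) and a separate causal path to field slope (harvest timing → field size → field slope), so it is a common cause of both.
No stated relationship gives drainage quality a causal route to field slope, so the correlation is explained by the shared upstream cause rather than a direct effect.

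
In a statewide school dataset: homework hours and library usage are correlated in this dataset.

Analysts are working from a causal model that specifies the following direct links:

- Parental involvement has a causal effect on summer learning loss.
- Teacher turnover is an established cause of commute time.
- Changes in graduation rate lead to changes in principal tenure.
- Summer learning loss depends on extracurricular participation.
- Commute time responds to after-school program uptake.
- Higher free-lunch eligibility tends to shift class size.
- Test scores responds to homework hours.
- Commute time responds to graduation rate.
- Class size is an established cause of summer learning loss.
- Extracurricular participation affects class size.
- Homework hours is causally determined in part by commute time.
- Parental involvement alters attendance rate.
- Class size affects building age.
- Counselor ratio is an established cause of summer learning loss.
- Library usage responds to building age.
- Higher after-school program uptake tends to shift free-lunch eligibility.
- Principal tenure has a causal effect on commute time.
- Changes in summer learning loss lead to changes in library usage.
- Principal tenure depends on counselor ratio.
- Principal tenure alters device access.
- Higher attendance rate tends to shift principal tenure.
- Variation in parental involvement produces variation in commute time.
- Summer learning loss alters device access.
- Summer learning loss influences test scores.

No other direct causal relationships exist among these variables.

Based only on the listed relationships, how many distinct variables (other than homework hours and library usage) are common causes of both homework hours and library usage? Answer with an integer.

The common causes are: after-school program uptake (to homework hours via after-school program uptake → commute time → homework hours; to library usage via after-school program uptake → free-lunch eligibility → class size → building age → library usage); counselor ratio (to homework hours via counselor ratio → principal tenure → commute time → homework hours; to library usage via counselor ratio → summer learning loss → library usage); parental involvement (to homework hours via parental involvement → commute time → homework hours; to library usage via parental involvement → summer learning loss → library usage).
Every other variable lacks a causal path to at least one of homework hours and library usage.

3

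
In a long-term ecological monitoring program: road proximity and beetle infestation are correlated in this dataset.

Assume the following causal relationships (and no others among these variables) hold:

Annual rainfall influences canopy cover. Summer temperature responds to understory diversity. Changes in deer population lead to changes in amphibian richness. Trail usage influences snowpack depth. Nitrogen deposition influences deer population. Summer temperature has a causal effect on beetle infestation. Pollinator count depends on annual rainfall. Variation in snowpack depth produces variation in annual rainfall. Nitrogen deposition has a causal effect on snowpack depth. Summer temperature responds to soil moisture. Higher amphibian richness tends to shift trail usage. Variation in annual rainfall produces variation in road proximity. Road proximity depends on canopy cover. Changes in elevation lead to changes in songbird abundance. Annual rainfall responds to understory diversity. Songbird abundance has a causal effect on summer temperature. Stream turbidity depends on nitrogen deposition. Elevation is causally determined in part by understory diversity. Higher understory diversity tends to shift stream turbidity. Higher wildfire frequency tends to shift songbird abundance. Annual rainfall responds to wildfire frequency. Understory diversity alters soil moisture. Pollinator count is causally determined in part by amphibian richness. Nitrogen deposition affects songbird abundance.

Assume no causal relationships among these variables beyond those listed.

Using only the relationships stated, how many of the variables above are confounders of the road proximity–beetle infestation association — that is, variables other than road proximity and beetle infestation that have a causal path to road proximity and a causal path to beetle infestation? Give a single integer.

3

The common causes are: nitrogen deposition (to road proximity via nitrogen deposition → snowpack depth → annual rainfall → road proximity; to beetle infestation via nitrogen deposition → songbird abundance → summer temperature → beetle infestation); understory diversity (to road proximity via understory diversity → annual rainfall → road proximity; to beetle infestation via understory diversity → summer temperature → beetle infestation); wildfire frequency (to road proximity via wildfire frequency → annual rainfall → road proximity; to beetle infestation via wildfire frequency → songbird abundance → summer temperature → beetle infestation).
Every other variable lacks a causal path to at least one of road proximity and beetle infestation.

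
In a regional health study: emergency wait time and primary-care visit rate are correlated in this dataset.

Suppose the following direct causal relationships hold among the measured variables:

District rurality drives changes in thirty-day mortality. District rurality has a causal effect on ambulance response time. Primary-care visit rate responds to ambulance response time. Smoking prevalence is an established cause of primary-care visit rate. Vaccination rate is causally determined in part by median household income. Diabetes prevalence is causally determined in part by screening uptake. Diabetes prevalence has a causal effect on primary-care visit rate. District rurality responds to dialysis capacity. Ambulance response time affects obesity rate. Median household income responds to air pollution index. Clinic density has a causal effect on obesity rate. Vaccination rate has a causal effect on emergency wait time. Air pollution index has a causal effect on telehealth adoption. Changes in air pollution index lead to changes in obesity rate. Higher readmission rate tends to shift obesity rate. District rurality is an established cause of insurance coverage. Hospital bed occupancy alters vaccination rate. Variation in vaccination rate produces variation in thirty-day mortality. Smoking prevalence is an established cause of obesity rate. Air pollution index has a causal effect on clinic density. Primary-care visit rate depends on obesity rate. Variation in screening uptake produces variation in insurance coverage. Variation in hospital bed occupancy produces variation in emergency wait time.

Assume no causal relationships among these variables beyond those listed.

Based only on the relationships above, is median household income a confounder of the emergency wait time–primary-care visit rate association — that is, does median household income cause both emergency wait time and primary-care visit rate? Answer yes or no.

no

Median household income has no stated causal path to primary-care visit rate. A confounder must cause both variables, so median household income does not qualify.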